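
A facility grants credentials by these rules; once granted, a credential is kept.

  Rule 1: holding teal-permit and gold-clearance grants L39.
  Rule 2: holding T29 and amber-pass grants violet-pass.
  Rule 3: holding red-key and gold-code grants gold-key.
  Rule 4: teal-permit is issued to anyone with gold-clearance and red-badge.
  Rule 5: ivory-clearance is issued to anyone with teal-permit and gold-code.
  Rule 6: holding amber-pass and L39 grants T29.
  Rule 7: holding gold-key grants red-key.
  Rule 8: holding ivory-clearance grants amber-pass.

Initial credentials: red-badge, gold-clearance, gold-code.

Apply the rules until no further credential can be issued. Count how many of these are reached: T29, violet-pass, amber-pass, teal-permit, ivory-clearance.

5

Holding gold-clearance and red-badge grants teal-permit (Rule 4).
Holding teal-permit and gold-code grants ivory-clearance (Rule 5).
Holding teal-permit and gold-clearance grants L39 (Rule 1).
Holding ivory-clearance grants amber-pass (Rule 8).
Holding amber-pass and L39 grants T29 (Rule 6).
Holding T29 and amber-pass grants violet-pass (Rule 2).
T29: reached.
violet-pass: reached.
amber-pass: reached.
teal-permit: reached.
ivory-clearance: reached.
All 5 are reached.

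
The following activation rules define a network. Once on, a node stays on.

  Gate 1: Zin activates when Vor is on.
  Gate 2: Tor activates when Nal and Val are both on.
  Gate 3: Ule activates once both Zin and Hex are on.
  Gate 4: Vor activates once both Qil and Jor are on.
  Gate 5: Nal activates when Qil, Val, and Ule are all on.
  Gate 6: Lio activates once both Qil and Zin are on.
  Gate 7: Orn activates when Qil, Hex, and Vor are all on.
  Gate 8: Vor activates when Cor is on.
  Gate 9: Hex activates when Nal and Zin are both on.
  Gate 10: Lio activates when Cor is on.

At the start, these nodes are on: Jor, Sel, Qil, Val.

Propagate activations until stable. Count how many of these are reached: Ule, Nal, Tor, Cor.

0

Ule would need Zin and Hex (Gate 3), but Hex never turns on.
Nal would need Qil, Val, and Ule (Gate 5), but Ule never turns on.
Tor would need Nal and Val (Gate 2), but Nal never turns on.
No rule produces Cor, and it is not given.
None of the 4 are reached.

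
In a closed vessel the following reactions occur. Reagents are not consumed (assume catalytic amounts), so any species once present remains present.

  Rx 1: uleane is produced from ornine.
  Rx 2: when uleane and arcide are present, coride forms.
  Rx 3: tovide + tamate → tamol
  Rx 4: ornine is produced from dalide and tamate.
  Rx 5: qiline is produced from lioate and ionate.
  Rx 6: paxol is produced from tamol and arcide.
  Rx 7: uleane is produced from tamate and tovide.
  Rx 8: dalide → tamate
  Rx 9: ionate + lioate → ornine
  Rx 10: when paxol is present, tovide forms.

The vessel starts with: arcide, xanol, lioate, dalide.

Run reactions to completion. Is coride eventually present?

Yes

dalide present → tamate forms (Rx 8).
dalide and tamate present → ornine forms (Rx 4).
ornine present → uleane forms (Rx 1).
uleane and arcide present → coride forms (Rx 2).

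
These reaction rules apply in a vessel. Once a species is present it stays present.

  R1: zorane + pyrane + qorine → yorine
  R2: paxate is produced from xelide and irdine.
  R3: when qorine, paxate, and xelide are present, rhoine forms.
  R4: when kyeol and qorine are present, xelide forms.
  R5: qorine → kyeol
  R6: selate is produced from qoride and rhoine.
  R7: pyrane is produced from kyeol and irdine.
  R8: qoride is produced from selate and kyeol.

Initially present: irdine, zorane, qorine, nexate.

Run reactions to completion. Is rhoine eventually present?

qorine present → kyeol forms (R5).
kyeol and qorine present → xelide forms (R4).
xelide and irdine present → paxate forms (R2).
qorine, paxate, and xelide present → rhoine forms (R3).

Yes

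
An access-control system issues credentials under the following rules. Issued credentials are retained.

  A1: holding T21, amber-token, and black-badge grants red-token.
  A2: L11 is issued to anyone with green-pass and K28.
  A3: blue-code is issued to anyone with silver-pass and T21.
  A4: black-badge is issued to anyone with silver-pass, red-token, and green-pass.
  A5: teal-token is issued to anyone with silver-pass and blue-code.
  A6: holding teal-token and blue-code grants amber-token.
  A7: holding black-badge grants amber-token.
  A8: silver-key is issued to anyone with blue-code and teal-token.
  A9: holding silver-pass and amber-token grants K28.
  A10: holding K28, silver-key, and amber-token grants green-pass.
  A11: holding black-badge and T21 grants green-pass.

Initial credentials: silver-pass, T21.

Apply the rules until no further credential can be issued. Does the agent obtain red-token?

red-token would need T21, amber-token, and black-badge (A1), but black-badge is never granted.

No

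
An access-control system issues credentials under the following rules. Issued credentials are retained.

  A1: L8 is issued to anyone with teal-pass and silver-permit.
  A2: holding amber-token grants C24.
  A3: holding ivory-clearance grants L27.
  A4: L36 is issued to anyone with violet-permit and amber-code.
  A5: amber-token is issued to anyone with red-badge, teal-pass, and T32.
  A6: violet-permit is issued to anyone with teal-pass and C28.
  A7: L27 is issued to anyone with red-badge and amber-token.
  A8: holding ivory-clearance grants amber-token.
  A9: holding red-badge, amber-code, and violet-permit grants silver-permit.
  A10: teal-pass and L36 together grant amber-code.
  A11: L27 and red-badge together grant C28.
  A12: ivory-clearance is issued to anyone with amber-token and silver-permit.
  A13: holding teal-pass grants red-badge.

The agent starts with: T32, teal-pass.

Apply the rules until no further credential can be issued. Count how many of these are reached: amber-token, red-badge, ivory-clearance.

Holding teal-pass grants red-badge (A13).
Holding red-badge, teal-pass, and T32 grants amber-token (A5).
amber-token: reached.
red-badge: reached.
ivory-clearance would need amber-token and silver-permit (A12), but silver-permit is never granted.
Reached: amber-token and red-badge — 2 of the 3.

2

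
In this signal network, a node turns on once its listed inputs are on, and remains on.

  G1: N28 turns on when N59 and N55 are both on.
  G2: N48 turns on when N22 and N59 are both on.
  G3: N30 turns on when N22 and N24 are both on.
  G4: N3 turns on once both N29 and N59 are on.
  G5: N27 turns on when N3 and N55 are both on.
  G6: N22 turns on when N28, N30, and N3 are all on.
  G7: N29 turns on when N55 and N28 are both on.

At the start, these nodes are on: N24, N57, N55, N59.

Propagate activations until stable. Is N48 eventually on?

No

N48 would need N22 and N59 (G2), but N22 never turns on.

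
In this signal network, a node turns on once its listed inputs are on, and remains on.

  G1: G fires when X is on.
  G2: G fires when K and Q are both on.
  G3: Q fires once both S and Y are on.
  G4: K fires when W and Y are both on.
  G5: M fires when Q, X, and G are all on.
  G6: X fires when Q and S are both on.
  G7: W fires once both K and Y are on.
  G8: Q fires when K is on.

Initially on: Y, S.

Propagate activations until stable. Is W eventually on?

No

W would need K and Y (G7), but K never turns on.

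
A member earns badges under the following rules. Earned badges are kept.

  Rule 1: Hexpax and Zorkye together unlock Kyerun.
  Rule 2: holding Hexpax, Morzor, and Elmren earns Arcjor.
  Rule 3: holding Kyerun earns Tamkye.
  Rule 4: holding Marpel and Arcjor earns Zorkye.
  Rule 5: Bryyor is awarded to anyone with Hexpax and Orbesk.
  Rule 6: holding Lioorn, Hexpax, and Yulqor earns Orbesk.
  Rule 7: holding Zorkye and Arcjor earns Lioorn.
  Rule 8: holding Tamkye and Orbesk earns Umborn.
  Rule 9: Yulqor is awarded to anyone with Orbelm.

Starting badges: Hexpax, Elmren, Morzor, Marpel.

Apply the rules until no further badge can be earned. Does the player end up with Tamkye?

Yes

With Hexpax, Morzor, and Elmren, Arcjor is earned (Rule 2).
With Marpel and Arcjor, Zorkye is earned (Rule 4).
With Hexpax and Zorkye, Kyerun is earned (Rule 1).
With Kyerun, Tamkye is earned (Rule 3).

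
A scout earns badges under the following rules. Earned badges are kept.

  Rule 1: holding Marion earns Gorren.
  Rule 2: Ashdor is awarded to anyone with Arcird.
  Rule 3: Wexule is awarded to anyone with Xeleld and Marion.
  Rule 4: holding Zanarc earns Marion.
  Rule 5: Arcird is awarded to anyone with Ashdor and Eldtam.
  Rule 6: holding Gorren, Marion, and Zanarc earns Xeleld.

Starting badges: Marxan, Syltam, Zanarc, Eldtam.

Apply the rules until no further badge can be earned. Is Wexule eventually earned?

Yes

With Zanarc, Marion is earned (Rule 4).
With Marion, Gorren is earned (Rule 1).
With Gorren, Marion, and Zanarc, Xeleld is earned (Rule 6).
With Xeleld and Marion, Wexule is earned (Rule 3).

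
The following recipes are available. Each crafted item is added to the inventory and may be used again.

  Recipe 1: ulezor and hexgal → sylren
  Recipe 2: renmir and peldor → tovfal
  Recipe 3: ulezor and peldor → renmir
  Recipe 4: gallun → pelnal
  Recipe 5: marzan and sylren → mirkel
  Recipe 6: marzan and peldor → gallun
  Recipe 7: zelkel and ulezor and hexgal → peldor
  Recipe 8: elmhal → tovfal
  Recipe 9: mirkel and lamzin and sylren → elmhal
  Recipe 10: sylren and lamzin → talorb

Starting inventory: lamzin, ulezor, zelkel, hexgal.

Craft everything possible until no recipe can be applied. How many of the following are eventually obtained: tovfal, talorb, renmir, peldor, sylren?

5

zelkel and ulezor and hexgal → peldor (Recipe 7).
ulezor and hexgal → sylren (Recipe 1).
ulezor and peldor → renmir (Recipe 3).
Using Recipe 10, sylren and lamzin make talorb.
Using Recipe 2, renmir and peldor make tovfal.
tovfal: reached.
talorb: reached.
renmir: reached.
peldor: reached.
sylren: reached.
All 5 are reached.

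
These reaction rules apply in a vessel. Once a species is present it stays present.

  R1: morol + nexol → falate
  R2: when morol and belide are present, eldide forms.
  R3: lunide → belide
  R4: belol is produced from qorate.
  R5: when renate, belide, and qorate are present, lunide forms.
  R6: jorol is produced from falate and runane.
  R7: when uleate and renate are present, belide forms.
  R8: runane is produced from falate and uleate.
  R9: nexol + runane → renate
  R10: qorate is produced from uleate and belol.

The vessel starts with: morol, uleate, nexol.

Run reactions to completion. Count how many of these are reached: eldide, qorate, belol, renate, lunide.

2

morol and nexol present → falate forms (R1).
falate and uleate present → runane forms (R8).
nexol and runane present → renate forms (R9).
uleate and renate present → belide forms (R7).
morol and belide present → eldide forms (R2).
eldide: reached.
qorate would need uleate and belol (R10), but belol never forms.
belol would need qorate (R4), but qorate never forms.
renate: reached.
lunide would need renate, belide, and qorate (R5), but qorate never forms.
Reached: eldide and renate — 2 of the 5.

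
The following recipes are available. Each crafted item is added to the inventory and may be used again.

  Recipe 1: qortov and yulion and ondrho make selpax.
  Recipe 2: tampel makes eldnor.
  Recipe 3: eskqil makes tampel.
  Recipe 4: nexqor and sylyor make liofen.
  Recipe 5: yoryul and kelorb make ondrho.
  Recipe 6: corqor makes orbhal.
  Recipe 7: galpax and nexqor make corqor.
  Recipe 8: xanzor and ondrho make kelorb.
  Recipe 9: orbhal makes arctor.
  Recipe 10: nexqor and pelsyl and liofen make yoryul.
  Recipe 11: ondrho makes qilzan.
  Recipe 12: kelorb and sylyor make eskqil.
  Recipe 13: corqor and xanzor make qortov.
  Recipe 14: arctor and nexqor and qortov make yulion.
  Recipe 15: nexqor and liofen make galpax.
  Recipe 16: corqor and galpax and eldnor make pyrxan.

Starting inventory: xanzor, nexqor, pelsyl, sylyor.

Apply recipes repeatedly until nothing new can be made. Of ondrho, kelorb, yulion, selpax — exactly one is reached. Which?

yulion

Using Recipe 4, nexqor and sylyor make liofen.
nexqor and liofen → galpax (Recipe 15).
Using Recipe 7, galpax and nexqor make corqor.
corqor and xanzor → qortov (Recipe 13).
Using Recipe 6, corqor makes orbhal.
orbhal → arctor (Recipe 9).
Using Recipe 14, arctor, nexqor, and qortov make yulion.
ondrho would need yoryul and kelorb (Recipe 5), but kelorb is never obtained. kelorb would need xanzor and ondrho (Recipe 8), but ondrho is never obtained. selpax would need qortov, yulion, and ondrho (Recipe 1), but ondrho is never obtained.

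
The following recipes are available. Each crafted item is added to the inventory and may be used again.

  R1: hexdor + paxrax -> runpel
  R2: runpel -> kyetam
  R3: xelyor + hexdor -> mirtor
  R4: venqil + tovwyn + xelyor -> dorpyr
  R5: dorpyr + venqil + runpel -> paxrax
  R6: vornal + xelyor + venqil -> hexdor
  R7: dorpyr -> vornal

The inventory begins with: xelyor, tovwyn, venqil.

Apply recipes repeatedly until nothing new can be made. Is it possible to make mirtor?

venqil + tovwyn + xelyor -> dorpyr (R4).
dorpyr -> vornal (R7).
Using R6, vornal, xelyor, and venqil make hexdor.
xelyor + hexdor -> mirtor (R3).

Yes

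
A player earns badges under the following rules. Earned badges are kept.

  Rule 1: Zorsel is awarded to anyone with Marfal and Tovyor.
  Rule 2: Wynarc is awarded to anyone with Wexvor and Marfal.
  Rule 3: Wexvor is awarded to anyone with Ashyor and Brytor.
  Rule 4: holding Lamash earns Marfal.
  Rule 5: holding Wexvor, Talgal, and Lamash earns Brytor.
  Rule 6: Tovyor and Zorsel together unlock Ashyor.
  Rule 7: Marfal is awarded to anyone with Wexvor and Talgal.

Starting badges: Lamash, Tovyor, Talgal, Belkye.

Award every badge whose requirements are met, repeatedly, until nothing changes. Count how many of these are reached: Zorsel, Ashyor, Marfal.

With Lamash, Marfal is earned (Rule 4).
With Marfal and Tovyor, Zorsel is earned (Rule 1).
With Tovyor and Zorsel, Ashyor is earned (Rule 6).
Zorsel: reached.
Ashyor: reached.
Marfal: reached.
All 3 are reached.

3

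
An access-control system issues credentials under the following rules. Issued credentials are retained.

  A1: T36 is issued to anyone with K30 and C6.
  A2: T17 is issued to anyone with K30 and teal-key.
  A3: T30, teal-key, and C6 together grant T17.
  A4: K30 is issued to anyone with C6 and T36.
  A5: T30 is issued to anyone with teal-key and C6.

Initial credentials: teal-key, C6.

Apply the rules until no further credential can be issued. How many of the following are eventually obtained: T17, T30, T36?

2

Holding teal-key and C6 grants T30 (A5).
Holding T30, teal-key, and C6 grants T17 (A3).
T17: reached.
T30: reached.
T36 would need K30 and C6 (A1), but K30 is never granted.
Reached: T17 and T30 — 2 of the 3.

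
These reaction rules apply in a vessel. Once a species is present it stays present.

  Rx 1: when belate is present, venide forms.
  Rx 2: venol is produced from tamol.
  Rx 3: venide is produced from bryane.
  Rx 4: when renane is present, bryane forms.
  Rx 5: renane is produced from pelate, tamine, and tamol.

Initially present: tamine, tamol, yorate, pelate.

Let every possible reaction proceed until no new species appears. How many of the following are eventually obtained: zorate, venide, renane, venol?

pelate, tamine, and tamol present → renane forms (Rx 5).
tamol present → venol forms (Rx 2).
renane present → bryane forms (Rx 4).
bryane present → venide forms (Rx 3).
No rule produces zorate, and it is not given.
venide: reached.
renane: reached.
venol: reached.
Reached: venide, renane, and venol — 3 of the 4.

3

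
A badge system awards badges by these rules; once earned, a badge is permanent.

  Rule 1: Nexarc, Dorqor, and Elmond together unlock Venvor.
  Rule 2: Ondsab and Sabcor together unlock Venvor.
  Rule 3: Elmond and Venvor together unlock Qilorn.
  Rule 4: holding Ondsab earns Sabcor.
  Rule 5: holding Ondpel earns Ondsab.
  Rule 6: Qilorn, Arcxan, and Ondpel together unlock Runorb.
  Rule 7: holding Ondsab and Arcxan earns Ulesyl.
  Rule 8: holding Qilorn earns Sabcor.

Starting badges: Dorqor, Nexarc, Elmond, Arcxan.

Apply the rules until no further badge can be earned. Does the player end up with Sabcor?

Yes

With Nexarc, Dorqor, and Elmond, Venvor is earned (Rule 1).
With Elmond and Venvor, Qilorn is earned (Rule 3).
With Qilorn, Sabcor is earned (Rule 8).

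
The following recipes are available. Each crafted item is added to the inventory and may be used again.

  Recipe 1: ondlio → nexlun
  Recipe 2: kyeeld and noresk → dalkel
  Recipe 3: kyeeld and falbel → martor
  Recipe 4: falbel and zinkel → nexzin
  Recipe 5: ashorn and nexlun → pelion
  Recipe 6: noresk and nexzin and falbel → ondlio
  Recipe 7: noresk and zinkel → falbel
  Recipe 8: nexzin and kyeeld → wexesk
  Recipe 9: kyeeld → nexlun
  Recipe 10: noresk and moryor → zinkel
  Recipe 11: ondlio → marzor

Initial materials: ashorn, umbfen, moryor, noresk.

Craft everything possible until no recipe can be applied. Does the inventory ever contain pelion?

Yes

Using Recipe 10, noresk and moryor make zinkel.
Using Recipe 7, noresk and zinkel make falbel.
falbel and zinkel → nexzin (Recipe 4).
Using Recipe 6, noresk, nexzin, and falbel make ondlio.
ondlio → nexlun (Recipe 1).
ashorn and nexlun → pelion (Recipe 5).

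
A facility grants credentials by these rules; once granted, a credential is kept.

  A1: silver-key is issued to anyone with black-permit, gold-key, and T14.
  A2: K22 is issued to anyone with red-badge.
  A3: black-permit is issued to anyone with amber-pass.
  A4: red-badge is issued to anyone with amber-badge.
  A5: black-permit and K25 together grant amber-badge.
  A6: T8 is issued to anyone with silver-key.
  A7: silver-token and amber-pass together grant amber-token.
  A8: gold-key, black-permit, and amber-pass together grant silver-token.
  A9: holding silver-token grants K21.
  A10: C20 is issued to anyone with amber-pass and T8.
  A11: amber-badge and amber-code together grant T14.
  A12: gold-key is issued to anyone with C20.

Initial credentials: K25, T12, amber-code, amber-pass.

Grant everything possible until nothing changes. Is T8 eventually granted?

T8 would need silver-key (A6), but silver-key is never granted.

No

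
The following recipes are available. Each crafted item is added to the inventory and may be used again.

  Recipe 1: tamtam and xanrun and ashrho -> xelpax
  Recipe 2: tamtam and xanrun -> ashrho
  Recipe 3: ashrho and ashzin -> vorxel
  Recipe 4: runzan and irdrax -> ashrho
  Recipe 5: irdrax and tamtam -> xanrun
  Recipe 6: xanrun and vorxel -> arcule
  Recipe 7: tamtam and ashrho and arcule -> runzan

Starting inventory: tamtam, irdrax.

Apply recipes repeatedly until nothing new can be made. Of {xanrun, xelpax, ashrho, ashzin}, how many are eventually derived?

Using Recipe 5, irdrax and tamtam make xanrun.
tamtam and xanrun -> ashrho (Recipe 2).
tamtam and xanrun and ashrho -> xelpax (Recipe 1).
xanrun: reached.
xelpax: reached.
ashrho: reached.
No rule produces ashzin, and it is not given.
Reached: xanrun, xelpax, and ashrho — 3 of the 4.

3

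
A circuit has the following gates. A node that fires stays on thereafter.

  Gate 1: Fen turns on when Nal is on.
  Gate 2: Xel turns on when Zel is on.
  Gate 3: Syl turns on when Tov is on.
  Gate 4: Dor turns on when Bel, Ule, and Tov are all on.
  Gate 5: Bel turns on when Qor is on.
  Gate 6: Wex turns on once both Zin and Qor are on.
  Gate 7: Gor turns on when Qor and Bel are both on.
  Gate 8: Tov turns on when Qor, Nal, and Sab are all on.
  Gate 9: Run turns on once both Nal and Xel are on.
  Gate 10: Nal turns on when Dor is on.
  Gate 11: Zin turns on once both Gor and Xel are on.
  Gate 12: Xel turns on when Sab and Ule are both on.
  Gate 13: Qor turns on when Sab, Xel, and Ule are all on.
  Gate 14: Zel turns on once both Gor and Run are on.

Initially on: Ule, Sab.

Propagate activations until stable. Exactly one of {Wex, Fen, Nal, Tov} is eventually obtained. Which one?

Sab and Ule are on, so Xel turns on (Gate 12).
Gate 13: Sab, Xel, and Ule on → Qor on.
Gate 5: Qor on → Bel on.
Qor and Bel are on, so Gor turns on (Gate 7).
Gor and Xel are on, so Zin turns on (Gate 11).
Zin and Qor are on, so Wex turns on (Gate 6).
Nal would need Dor (Gate 10), but Dor never turns on. Tov would need Qor, Nal, and Sab (Gate 8), but Nal never turns on. Fen would need Nal (Gate 1), but Nal never turns on.

Wex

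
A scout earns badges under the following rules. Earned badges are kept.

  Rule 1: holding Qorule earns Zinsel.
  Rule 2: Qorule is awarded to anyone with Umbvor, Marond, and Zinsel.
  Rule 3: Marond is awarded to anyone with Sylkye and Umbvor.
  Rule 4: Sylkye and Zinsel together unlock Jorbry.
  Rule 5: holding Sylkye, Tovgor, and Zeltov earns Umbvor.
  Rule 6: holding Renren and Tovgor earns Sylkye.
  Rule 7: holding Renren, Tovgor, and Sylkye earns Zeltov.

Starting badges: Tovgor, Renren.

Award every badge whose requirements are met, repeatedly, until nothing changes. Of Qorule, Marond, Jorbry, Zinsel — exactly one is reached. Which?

Marond

With Renren and Tovgor, Sylkye is earned (Rule 6).
With Renren, Tovgor, and Sylkye, Zeltov is earned (Rule 7).
With Sylkye, Tovgor, and Zeltov, Umbvor is earned (Rule 5).
With Sylkye and Umbvor, Marond is earned (Rule 3).
Jorbry would need Sylkye and Zinsel (Rule 4), but Zinsel is never earned. Zinsel would need Qorule (Rule 1), but Qorule is never earned. Qorule would need Umbvor, Marond, and Zinsel (Rule 2), but Zinsel is never earned.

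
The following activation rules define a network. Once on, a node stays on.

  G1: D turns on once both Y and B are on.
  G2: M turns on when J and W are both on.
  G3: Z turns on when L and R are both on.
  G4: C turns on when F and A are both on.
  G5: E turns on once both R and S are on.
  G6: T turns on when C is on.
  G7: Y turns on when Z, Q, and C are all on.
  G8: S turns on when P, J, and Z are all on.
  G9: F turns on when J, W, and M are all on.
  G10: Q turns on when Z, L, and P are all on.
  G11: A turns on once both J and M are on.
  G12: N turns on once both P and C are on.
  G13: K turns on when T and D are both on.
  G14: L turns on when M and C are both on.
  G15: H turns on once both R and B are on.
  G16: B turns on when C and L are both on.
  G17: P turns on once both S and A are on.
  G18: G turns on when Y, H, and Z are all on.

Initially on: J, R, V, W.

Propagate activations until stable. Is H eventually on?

Yes

G2: J and W on → M on.
G9: J, W, and M on → F on.
G11: J and M on → A on.
G4: F and A on → C on.
G14: M and C on → L on.
G16: C and L on → B on.
G15: R and B on → H on.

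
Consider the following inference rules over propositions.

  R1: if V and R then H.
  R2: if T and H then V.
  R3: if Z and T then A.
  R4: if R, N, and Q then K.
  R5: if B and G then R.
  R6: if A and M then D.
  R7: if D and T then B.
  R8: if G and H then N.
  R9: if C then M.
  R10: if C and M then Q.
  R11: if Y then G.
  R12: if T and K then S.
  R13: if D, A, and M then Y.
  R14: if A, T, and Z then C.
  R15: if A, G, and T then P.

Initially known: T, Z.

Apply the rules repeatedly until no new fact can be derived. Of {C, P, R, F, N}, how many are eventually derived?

From Z and T, R3 gives A.
A, T, and Z hold, so C follows (R14).
From C, R9 gives M.
A and M hold, so D follows (R6).
From D, A, and M, R13 gives Y.
From D and T, R7 gives B.
From Y, R11 gives G.
From B and G, R5 gives R.
A, G, and T hold, so P follows (R15).
C: reached.
P: reached.
R: reached.
No rule produces F, and it is not given.
N would need G and H (R8), but H is never established.
Reached: C, P, and R — 3 of the 5.

3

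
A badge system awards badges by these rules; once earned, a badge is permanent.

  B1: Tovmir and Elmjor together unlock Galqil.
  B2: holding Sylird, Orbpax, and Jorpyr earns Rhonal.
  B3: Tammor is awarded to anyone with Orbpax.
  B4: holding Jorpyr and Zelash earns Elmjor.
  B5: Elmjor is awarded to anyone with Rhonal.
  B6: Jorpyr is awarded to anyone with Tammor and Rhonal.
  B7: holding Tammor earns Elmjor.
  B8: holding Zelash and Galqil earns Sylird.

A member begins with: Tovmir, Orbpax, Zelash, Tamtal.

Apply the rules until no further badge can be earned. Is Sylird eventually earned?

Yes

With Orbpax, Tammor is earned (B3).
With Tammor, Elmjor is earned (B7).
With Tovmir and Elmjor, Galqil is earned (B1).
With Zelash and Galqil, Sylird is earned (B8).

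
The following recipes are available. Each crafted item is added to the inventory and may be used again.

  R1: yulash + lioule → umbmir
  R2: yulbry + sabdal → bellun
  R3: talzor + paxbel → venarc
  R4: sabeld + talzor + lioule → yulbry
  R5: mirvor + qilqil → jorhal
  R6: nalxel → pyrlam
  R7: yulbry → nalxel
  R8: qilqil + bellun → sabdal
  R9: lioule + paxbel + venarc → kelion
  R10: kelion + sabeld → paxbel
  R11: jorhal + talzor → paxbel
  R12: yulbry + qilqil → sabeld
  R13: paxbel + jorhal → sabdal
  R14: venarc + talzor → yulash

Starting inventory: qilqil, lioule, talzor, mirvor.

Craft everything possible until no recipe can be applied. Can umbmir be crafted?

Yes

mirvor + qilqil → jorhal (R5).
Using R11, jorhal and talzor make paxbel.
Using R3, talzor and paxbel make venarc.
Using R14, venarc and talzor make yulash.
Using R1, yulash and lioule make umbmir.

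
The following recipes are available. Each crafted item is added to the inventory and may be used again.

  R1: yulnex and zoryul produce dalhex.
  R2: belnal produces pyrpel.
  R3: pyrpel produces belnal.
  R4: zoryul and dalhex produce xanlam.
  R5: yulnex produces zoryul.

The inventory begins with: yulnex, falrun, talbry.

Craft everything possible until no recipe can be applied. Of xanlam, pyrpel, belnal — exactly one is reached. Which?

xanlam

yulnex → zoryul (R5).
yulnex and zoryul → dalhex (R1).
Using R4, zoryul and dalhex make xanlam.
pyrpel would need belnal (R2), but belnal is never obtained. belnal would need pyrpel (R3), but pyrpel is never obtained.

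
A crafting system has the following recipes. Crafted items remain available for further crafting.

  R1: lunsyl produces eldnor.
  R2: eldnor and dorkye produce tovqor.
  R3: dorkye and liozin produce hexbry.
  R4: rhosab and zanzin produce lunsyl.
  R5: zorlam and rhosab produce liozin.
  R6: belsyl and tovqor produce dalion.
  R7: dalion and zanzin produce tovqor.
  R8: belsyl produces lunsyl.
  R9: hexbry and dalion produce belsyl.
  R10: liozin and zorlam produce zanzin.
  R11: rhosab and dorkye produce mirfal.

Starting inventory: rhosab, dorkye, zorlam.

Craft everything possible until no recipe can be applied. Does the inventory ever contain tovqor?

zorlam and rhosab → liozin (R5).
Using R10, liozin and zorlam make zanzin.
Using R4, rhosab and zanzin make lunsyl.
Using R1, lunsyl makes eldnor.
Using R2, eldnor and dorkye make tovqor.

Yes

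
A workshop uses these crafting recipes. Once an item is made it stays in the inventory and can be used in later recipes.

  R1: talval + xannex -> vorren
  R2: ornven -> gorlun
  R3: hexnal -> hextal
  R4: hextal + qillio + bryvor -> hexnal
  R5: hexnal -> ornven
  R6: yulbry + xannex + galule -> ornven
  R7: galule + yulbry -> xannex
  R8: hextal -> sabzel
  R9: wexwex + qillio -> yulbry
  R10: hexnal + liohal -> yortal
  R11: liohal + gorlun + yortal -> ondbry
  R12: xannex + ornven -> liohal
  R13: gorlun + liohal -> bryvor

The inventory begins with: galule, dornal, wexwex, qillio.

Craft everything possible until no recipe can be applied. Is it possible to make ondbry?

ondbry would need liohal, gorlun, and yortal (R11), but yortal is never obtained.

No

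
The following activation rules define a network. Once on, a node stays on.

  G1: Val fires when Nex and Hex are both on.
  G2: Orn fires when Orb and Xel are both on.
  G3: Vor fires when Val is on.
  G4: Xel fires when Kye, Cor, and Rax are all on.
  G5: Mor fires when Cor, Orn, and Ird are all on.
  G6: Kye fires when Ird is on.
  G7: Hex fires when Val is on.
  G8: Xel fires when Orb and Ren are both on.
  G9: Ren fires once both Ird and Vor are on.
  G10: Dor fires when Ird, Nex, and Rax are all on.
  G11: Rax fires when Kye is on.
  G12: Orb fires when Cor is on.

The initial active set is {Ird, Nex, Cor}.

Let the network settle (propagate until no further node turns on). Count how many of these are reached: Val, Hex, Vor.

Val would need Nex and Hex (G1), but Hex never turns on.
Hex would need Val (G7), but Val never turns on.
Vor would need Val (G3), but Val never turns on.
None of the 3 are reached.

0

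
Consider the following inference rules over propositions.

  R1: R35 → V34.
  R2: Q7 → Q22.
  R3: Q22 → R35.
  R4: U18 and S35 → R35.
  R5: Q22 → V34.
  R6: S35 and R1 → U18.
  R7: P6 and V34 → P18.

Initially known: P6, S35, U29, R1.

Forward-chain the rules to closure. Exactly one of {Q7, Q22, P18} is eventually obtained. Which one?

P18

From S35 and R1, R6 gives U18.
From U18 and S35, R4 gives R35.
R35 holds, so V34 follows (R1).
From P6 and V34, R7 gives P18.
Q22 would need Q7 (R2), but Q7 is never established. No rule produces Q7, and it is not given.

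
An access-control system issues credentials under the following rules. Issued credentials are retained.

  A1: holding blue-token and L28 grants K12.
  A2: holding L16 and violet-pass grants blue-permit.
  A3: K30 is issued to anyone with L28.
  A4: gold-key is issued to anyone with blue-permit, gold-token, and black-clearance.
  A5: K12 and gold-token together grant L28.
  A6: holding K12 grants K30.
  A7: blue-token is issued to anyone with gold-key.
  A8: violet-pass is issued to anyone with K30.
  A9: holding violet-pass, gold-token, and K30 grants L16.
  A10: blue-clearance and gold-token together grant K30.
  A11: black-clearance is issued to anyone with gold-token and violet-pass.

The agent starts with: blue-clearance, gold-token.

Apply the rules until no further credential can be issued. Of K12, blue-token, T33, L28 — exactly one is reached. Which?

Holding blue-clearance and gold-token grants K30 (A10).
Holding K30 grants violet-pass (A8).
Holding violet-pass, gold-token, and K30 grants L16 (A9).
Holding gold-token and violet-pass grants black-clearance (A11).
Holding L16 and violet-pass grants blue-permit (A2).
Holding blue-permit, gold-token, and black-clearance grants gold-key (A4).
Holding gold-key grants blue-token (A7).
L28 would need K12 and gold-token (A5), but K12 is never granted. K12 would need blue-token and L28 (A1), but L28 is never granted. No rule produces T33, and it is not given.

blue-token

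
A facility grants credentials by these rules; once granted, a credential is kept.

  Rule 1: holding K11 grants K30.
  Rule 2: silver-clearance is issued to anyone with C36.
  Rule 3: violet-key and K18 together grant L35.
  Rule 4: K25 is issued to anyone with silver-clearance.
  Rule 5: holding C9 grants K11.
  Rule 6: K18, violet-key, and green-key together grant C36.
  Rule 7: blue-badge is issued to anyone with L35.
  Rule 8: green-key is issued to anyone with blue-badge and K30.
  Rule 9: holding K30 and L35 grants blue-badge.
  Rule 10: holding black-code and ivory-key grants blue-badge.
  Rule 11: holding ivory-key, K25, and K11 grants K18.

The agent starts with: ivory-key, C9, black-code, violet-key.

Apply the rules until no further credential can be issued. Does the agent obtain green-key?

Holding black-code and ivory-key grants blue-badge (Rule 10).
Holding C9 grants K11 (Rule 5).
Holding K11 grants K30 (Rule 1).
Holding blue-badge and K30 grants green-key (Rule 8).

Yes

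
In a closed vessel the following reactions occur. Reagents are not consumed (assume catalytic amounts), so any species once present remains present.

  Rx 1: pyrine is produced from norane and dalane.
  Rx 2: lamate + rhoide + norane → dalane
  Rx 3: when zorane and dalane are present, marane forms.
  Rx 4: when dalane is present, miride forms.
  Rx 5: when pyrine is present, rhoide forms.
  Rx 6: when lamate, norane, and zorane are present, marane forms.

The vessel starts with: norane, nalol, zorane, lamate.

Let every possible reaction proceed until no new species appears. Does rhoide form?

rhoide would need pyrine (Rx 5), but pyrine never forms.

No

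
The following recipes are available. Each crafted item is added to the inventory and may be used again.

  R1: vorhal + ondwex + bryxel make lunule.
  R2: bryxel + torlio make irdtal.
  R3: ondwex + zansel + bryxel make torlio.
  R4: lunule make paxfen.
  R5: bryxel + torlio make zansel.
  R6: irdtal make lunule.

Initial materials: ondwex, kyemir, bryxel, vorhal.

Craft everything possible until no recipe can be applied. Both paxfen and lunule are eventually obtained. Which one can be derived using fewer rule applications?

lunule

lunule: vorhal + ondwex + bryxel → lunule (R1). [1 rule application]
paxfen: vorhal + ondwex + bryxel → lunule (R1). Using R4, lunule makes paxfen. [2 rule applications]
lunule needs fewer.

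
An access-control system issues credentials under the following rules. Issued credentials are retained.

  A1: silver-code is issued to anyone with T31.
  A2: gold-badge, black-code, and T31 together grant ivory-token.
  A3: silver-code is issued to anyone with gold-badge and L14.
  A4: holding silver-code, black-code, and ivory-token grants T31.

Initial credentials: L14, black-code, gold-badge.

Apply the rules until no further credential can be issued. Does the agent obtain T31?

T31 would need silver-code, black-code, and ivory-token (A4), but ivory-token is never granted.

No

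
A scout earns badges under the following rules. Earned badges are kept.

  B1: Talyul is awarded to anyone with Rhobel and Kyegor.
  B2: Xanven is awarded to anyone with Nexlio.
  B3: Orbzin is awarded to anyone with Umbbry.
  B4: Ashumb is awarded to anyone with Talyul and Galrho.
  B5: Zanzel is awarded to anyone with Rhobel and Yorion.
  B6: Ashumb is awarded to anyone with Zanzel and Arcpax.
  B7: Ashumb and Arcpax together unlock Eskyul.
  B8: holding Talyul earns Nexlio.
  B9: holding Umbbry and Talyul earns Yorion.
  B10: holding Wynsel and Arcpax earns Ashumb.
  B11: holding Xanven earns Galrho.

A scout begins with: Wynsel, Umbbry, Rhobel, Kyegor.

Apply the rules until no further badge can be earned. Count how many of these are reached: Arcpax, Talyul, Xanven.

2

With Rhobel and Kyegor, Talyul is earned (B1).
With Talyul, Nexlio is earned (B8).
With Nexlio, Xanven is earned (B2).
No rule produces Arcpax, and it is not given.
Talyul: reached.
Xanven: reached.
Reached: Talyul and Xanven — 2 of the 3.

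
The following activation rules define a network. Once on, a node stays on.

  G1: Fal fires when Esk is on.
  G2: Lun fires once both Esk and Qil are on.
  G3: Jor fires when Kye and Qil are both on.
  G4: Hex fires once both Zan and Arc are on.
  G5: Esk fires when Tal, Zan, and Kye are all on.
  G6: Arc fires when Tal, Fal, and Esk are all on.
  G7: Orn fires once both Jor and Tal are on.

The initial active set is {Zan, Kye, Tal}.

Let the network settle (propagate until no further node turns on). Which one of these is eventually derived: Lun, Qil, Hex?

Hex

Tal, Zan, and Kye are on, so Esk fires (G5).
G1: Esk on → Fal on.
Tal, Fal, and Esk are on, so Arc fires (G6).
Zan and Arc are on, so Hex fires (G4).
No rule produces Qil, and it is not given. Lun would need Esk and Qil (G2), but Qil never turns on.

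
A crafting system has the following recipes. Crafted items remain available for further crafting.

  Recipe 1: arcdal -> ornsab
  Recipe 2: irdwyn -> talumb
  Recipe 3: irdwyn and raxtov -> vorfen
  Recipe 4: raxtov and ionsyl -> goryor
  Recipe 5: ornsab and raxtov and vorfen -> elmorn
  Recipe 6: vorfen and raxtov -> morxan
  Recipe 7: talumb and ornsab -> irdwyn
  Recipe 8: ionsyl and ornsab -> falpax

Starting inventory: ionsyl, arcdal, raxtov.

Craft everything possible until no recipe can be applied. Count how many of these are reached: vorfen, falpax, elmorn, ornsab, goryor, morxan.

Using Recipe 1, arcdal makes ornsab.
Using Recipe 4, raxtov and ionsyl make goryor.
ionsyl and ornsab -> falpax (Recipe 8).
vorfen would need irdwyn and raxtov (Recipe 3), but irdwyn is never obtained.
falpax: reached.
elmorn would need ornsab, raxtov, and vorfen (Recipe 5), but vorfen is never obtained.
ornsab: reached.
goryor: reached.
morxan would need vorfen and raxtov (Recipe 6), but vorfen is never obtained.
Reached: falpax, ornsab, and goryor — 3 of the 6.

3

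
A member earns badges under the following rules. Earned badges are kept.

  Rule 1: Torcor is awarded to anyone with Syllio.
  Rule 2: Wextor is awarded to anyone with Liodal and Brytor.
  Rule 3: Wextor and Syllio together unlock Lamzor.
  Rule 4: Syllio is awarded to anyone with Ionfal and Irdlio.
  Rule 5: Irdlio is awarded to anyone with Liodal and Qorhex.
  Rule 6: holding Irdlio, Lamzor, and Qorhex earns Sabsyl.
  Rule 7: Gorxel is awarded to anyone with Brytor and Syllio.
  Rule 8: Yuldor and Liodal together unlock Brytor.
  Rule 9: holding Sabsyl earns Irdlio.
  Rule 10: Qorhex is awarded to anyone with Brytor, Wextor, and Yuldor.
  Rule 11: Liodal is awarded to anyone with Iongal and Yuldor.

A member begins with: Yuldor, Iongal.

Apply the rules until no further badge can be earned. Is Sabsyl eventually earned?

Sabsyl would need Irdlio, Lamzor, and Qorhex (Rule 6), but Lamzor is never earned.

No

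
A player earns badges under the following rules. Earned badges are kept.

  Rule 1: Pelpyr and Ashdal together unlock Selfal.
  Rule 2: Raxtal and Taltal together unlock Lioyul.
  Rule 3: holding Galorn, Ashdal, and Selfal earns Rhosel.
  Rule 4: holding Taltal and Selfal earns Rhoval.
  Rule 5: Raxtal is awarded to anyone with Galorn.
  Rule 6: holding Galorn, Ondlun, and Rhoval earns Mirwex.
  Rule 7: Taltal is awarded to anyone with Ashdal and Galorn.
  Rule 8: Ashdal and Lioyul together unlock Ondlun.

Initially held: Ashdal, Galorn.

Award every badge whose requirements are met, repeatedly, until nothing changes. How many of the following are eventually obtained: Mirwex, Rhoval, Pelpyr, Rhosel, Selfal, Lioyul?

With Galorn, Raxtal is earned (Rule 5).
With Ashdal and Galorn, Taltal is earned (Rule 7).
With Raxtal and Taltal, Lioyul is earned (Rule 2).
Mirwex would need Galorn, Ondlun, and Rhoval (Rule 6), but Rhoval is never earned.
Rhoval would need Taltal and Selfal (Rule 4), but Selfal is never earned.
No rule produces Pelpyr, and it is not given.
Rhosel would need Galorn, Ashdal, and Selfal (Rule 3), but Selfal is never earned.
Selfal would need Pelpyr and Ashdal (Rule 1), but Pelpyr is never earned.
Lioyul: reached.
Reached: Lioyul — 1 of the 6.

1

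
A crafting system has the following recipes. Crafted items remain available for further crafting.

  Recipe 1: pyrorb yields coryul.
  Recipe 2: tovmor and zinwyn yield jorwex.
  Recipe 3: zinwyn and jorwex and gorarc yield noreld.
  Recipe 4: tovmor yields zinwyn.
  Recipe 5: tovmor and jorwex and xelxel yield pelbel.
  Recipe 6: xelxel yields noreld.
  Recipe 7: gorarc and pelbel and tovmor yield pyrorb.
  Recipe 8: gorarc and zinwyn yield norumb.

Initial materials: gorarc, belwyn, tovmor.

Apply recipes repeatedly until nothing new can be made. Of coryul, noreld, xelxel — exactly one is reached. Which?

Using Recipe 4, tovmor makes zinwyn.
Using Recipe 2, tovmor and zinwyn make jorwex.
Using Recipe 3, zinwyn, jorwex, and gorarc make noreld.
coryul would need pyrorb (Recipe 1), but pyrorb is never obtained. No rule produces xelxel, and it is not given.

noreld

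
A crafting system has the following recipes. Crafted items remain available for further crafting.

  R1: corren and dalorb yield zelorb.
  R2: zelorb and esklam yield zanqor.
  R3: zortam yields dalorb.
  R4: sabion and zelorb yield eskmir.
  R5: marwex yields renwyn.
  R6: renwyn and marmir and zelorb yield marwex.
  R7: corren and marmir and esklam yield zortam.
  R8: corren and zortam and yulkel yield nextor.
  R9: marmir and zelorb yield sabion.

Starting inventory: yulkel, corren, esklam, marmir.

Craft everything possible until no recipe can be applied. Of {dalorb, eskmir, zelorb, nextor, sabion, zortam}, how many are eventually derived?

corren and marmir and esklam → zortam (R7).
Using R8, corren, zortam, and yulkel make nextor.
Using R3, zortam makes dalorb.
corren and dalorb → zelorb (R1).
marmir and zelorb → sabion (R9).
sabion and zelorb → eskmir (R4).
dalorb: reached.
eskmir: reached.
zelorb: reached.
nextor: reached.
sabion: reached.
zortam: reached.
All 6 are reached.

6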